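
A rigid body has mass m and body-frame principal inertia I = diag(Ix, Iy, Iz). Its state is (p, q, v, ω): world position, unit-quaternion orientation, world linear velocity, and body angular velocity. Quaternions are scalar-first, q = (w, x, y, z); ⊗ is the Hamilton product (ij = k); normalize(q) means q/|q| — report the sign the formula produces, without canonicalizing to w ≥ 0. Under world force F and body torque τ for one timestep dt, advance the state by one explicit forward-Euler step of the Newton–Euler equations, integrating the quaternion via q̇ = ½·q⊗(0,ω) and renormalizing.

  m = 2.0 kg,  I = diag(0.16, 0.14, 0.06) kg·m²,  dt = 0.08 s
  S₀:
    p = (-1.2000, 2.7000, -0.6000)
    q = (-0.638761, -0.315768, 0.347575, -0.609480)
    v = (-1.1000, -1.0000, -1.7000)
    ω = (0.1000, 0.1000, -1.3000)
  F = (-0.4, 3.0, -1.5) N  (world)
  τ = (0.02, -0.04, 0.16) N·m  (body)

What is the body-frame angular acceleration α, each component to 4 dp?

α = (0.0600, -0.1929, 2.6700)

gyro term ω×Iω = (0.0104, -0.0130, -0.0002)
angular accel α = (0.0600, -0.1929, 2.6700)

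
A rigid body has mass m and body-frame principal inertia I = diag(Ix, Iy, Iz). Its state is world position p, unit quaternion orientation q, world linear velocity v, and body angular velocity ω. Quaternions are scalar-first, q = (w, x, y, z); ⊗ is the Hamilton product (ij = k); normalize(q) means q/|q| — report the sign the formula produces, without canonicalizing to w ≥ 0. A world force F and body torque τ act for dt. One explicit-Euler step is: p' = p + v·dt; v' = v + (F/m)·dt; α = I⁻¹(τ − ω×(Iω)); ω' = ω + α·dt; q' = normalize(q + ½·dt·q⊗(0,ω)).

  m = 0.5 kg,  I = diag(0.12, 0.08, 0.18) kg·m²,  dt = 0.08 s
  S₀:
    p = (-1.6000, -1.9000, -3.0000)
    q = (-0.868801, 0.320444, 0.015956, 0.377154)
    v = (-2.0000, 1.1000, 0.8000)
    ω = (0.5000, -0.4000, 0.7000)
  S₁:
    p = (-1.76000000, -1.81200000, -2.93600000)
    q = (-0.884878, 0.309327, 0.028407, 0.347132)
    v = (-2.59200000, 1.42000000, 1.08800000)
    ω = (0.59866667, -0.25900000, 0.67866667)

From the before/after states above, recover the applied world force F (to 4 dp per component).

v₁ − v₀ = (-0.59200000, 0.32000000, 0.28800000)
m·(v₁−v₀)/dt = (-3.7000, 2.0000, 1.8000)

F = (-3.7000, 2.0000, 1.8000)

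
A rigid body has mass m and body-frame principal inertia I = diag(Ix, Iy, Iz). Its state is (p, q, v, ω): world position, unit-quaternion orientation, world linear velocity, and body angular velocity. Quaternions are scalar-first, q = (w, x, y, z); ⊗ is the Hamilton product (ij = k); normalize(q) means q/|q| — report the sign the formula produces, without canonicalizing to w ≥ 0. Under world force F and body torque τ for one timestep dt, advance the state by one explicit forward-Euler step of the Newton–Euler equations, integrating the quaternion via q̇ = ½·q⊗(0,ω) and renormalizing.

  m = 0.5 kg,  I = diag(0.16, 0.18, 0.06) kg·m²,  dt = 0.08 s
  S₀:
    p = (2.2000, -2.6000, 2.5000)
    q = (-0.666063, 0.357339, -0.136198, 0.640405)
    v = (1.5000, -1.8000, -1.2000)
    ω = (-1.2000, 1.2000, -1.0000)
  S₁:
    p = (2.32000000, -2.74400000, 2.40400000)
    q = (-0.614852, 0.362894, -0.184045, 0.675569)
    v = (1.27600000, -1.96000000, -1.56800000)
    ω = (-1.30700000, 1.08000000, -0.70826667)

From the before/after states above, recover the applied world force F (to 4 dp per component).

v₁ − v₀ = (-0.22400000, -0.16000000, -0.36800000)
applied force F = (-1.4000, -1.0000, -2.3000)

F = (-1.4000, -1.0000, -2.3000)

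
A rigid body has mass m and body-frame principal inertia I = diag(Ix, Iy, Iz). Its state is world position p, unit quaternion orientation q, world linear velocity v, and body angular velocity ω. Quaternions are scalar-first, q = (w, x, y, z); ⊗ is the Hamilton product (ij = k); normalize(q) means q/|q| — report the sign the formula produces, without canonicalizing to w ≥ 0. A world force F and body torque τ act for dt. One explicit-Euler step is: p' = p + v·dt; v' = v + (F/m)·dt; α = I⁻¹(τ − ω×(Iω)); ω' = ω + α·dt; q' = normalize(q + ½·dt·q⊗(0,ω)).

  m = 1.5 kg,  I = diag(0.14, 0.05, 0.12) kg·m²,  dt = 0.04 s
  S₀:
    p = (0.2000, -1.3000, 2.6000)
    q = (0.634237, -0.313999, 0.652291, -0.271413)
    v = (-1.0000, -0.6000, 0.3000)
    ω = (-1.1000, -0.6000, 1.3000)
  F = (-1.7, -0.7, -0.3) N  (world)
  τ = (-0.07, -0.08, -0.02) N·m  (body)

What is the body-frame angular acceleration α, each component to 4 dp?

α = (-0.1100, -1.0280, 0.3283)

ω×(Iω) gyroscopic = (-0.0546, -0.0286, -0.0594)
(τ − ω×Iω)/I = (-0.1100, -1.0280, 0.3283)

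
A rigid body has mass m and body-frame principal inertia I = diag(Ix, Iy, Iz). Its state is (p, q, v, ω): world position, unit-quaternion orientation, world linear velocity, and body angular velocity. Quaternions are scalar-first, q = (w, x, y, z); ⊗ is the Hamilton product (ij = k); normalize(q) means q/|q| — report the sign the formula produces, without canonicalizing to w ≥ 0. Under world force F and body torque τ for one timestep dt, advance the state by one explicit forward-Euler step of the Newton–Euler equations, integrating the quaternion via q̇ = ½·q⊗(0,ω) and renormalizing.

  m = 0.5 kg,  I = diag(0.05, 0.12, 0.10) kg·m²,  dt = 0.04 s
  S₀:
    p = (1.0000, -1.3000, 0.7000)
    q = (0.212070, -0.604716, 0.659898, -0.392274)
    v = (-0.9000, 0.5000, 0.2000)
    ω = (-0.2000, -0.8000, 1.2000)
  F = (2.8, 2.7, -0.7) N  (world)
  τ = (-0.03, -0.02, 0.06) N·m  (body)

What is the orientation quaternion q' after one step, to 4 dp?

q' = (0.2295, -0.5958, 0.6723, -0.3747)

Hamilton product q⊗(0,ω) = (0.8777040, 0.4356444, 0.6344580, 0.8702364)
q + ½dt·q⊗(0,ω), renormalized = (0.2295, -0.5958, 0.6723, -0.3747)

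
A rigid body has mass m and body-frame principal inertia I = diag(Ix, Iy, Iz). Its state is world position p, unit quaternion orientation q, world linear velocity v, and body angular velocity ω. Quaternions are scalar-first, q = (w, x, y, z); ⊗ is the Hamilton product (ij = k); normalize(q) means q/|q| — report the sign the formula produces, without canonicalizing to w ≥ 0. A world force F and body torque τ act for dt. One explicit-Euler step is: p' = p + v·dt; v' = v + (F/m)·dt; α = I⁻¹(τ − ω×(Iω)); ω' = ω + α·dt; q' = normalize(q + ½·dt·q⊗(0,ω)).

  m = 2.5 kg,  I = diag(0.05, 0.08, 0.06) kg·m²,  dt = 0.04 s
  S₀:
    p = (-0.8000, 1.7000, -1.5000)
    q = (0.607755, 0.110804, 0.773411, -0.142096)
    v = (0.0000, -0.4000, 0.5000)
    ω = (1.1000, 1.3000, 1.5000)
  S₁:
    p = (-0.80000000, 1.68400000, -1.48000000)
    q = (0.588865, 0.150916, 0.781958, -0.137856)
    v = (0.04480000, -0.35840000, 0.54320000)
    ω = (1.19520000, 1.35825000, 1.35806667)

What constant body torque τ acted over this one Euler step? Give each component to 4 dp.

rate change Δω = (0.09520000, 0.05825000, -0.14193333)
gyro term ω₀×Iω₀ = (-0.0390, -0.0165, 0.0429)
τ = I·(Δω/dt) + ω₀×(Iω₀) = (0.0800, 0.1000, -0.1700)

τ = (0.0800, 0.1000, -0.1700)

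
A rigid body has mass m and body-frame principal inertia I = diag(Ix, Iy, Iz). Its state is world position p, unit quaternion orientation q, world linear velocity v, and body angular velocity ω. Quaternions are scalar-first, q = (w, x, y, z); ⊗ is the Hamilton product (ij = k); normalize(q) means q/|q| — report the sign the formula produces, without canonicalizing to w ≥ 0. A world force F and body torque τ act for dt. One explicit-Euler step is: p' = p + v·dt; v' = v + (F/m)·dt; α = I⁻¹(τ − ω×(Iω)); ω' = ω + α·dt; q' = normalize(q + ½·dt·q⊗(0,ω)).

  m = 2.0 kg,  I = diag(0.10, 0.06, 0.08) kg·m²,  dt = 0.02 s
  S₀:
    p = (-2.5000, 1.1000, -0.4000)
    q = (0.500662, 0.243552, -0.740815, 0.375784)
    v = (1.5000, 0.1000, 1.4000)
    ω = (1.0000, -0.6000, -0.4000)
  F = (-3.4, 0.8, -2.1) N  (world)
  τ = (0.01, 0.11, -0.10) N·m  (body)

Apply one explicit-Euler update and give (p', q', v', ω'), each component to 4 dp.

new position p' = (-2.4700, 1.1020, -0.3720)
new velocity v' = (1.4660, 0.1080, 1.3790)
gyro term ω×Iω = (0.0048, -0.0080, 0.0240)
α = I⁻¹(τ − ω×Iω) = (0.0520, 1.9667, -1.5500)
ω + α·dt = (1.0010, -0.5607, -0.4310)
q⊗(0,ω) = (-0.5377274, 1.0224584, 0.1728076, 0.3944190)
q + ½dt·q⊗(0,ω), renormalized = (0.4952, 0.2538, -0.7390, 0.3797)

p' = (-2.4700, 1.1020, -0.3720)
q' = (0.4952, 0.2538, -0.7390, 0.3797)
v' = (1.4660, 0.1080, 1.3790)
ω' = (1.0010, -0.5607, -0.4310)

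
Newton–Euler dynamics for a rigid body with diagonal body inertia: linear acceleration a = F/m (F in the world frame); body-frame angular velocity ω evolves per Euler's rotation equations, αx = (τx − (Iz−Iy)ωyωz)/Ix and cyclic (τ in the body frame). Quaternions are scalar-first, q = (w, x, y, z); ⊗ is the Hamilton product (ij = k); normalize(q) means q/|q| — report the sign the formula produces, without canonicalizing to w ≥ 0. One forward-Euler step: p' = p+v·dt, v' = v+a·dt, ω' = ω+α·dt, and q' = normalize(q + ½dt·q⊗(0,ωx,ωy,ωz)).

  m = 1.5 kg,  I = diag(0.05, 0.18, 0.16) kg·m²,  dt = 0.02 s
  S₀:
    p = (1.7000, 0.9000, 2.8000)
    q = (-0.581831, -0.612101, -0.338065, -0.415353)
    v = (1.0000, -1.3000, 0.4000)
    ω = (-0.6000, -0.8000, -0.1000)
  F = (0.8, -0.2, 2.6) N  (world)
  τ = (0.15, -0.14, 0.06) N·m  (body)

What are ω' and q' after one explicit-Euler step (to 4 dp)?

precession coupling ω×(Iω) = (-0.0016, -0.0066, 0.0624)
(τ − ω×Iω)/I = (3.0320, -0.7411, -0.0150)
ω + α·dt = (-0.5394, -0.8148, -0.1003)
Hamilton product q⊗(0,ω) = (-0.6792479, 0.0506227, 0.6534665, 0.3450249)
q' = normalize(q + ½dt·q⊗(0,ω)) = (-0.5886, -0.6116, -0.3315, -0.4119)

ω' = (-0.5394, -0.8148, -0.1003)
q' = (-0.5886, -0.6116, -0.3315, -0.4119)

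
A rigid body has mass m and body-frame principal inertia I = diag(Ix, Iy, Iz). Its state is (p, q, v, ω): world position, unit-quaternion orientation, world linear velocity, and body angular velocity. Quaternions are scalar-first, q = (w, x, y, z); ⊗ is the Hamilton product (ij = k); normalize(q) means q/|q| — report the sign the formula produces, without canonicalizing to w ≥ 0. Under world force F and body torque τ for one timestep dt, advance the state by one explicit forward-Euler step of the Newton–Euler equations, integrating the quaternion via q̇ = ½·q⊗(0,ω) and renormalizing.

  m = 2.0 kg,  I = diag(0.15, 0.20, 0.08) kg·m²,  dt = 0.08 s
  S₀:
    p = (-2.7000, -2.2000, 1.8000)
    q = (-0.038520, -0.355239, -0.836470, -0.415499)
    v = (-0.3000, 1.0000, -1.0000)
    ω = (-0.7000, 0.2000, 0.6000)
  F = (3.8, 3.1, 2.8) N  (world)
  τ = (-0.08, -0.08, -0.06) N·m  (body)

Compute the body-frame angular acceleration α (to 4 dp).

ω×(Iω) gyroscopic = (-0.0144, -0.0294, -0.0070)
(τ − ω×Iω)/I = (-0.4373, -0.2530, -0.6625)

α = (-0.4373, -0.2530, -0.6625)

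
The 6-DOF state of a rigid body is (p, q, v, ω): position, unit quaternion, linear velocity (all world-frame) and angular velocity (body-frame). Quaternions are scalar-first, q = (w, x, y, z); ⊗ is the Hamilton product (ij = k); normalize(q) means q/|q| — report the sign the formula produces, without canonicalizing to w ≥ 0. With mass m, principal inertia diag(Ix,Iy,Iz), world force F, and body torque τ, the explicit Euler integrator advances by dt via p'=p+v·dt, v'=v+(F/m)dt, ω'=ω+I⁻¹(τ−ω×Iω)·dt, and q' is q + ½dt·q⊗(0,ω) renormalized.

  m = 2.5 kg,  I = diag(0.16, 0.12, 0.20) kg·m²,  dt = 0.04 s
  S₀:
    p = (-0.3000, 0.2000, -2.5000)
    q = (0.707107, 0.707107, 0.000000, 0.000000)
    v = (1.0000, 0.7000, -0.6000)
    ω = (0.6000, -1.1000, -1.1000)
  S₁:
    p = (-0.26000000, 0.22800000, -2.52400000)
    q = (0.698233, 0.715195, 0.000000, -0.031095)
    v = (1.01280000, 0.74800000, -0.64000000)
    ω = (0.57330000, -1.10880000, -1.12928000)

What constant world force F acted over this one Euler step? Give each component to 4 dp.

Δv = v₁−v₀ = (0.01280000, 0.04800000, -0.04000000)
applied force F = (0.8000, 3.0000, -2.5000)

F = (0.8000, 3.0000, -2.5000)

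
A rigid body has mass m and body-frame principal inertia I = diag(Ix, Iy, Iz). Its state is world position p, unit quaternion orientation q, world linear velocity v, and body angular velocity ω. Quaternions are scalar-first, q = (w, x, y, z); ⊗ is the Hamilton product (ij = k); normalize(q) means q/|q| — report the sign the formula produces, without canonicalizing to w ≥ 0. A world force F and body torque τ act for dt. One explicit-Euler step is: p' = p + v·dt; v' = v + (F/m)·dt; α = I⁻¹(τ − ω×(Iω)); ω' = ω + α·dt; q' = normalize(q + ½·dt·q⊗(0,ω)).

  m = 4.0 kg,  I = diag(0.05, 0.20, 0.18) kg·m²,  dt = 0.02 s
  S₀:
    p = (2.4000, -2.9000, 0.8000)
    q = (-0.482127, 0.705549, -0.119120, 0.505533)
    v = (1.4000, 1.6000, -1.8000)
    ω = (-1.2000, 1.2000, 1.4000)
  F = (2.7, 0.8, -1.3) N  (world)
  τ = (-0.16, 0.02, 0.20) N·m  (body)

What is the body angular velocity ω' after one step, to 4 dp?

ω' = (-1.2506, 1.1802, 1.4462)

precession coupling ω×(Iω) = (-0.0336, 0.2184, -0.2160)
α = I⁻¹(τ − ω×Iω) = (-2.5280, -0.9920, 2.3111)
ω + α·dt = (-1.2506, 1.1802, 1.4462)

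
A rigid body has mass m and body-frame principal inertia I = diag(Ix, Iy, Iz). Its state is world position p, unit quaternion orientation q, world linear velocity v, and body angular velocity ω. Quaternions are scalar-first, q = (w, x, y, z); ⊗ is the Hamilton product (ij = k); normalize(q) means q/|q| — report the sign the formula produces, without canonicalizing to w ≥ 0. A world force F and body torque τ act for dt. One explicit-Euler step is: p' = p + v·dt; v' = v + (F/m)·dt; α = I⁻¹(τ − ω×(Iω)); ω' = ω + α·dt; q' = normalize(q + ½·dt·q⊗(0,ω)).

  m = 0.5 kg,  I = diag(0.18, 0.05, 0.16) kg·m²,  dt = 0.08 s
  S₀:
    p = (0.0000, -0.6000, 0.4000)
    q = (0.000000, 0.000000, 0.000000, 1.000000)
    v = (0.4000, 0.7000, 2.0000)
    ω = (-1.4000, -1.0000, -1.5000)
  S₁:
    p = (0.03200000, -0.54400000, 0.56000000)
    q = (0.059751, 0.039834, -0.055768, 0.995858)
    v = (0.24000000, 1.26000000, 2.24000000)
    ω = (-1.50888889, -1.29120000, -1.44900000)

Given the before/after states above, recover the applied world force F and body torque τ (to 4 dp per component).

ω₁ − ω₀ = (-0.10888889, -0.29120000, 0.05100000)
precession coupling = (0.1650, 0.0420, -0.1820)
applied torque τ = (-0.0800, -0.1400, -0.0800)
v₁ − v₀ = (-0.16000000, 0.56000000, 0.24000000)
applied force F = (-1.0000, 3.5000, 1.5000)

F = (-1.0000, 3.5000, 1.5000)
τ = (-0.0800, -0.1400, -0.0800)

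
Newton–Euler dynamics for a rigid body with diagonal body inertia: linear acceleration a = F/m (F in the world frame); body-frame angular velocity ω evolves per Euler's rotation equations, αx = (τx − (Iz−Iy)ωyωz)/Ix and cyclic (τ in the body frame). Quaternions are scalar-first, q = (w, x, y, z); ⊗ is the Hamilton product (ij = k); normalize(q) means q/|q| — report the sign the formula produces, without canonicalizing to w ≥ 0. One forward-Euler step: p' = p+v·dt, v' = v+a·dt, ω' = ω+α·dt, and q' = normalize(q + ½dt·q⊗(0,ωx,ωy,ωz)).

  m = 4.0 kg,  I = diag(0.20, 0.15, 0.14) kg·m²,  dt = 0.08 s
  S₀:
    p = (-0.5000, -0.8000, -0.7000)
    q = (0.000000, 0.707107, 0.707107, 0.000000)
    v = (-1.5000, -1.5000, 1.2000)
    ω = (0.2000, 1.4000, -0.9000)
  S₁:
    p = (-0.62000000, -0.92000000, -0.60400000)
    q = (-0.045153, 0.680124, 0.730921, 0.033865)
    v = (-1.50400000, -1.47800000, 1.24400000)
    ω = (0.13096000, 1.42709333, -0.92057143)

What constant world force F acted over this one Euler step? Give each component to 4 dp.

F = (-0.2000, 1.1000, 2.2000)

velocity change Δv = (-0.00400000, 0.02200000, 0.04400000)
m·(v₁−v₀)/dt = (-0.2000, 1.1000, 2.2000)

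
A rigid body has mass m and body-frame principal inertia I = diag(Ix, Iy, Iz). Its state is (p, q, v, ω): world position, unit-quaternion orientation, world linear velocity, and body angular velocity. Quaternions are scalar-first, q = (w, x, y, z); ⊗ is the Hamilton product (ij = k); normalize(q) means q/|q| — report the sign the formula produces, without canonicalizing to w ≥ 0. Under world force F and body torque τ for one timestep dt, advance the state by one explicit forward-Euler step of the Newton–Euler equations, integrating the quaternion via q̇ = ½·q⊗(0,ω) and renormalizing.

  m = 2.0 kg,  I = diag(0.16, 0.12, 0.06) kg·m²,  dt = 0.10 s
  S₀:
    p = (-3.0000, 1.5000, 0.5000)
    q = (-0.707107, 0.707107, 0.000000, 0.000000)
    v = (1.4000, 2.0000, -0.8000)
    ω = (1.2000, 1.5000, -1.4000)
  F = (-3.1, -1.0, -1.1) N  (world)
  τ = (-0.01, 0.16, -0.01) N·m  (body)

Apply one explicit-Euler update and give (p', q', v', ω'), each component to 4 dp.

p' = (-2.8600, 1.7000, 0.4200)
q' = (-0.7443, 0.6600, -0.0035, 0.1018)
v' = (1.2450, 1.9500, -0.8550)
ω' = (1.1150, 1.7733, -1.2967)

precession coupling ω×(Iω) = (0.1260, -0.1680, -0.0720)
α = I⁻¹(τ − ω×Iω) = (-0.8500, 2.7333, 1.0333)
ω + α·dt = (1.1150, 1.7733, -1.2967)
q⊗(0,ω) = (-0.8485284, -0.8485284, -0.0707107, 2.0506103)
q' = normalize(q + ½dt·q⊗(0,ω)) = (-0.7443, 0.6600, -0.0035, 0.1018)
linear accel F/m = (-1.5500, -0.5000, -0.5500)
new position p' = (-2.8600, 1.7000, 0.4200)
v' = v + a·dt = (1.2450, 1.9500, -0.8550)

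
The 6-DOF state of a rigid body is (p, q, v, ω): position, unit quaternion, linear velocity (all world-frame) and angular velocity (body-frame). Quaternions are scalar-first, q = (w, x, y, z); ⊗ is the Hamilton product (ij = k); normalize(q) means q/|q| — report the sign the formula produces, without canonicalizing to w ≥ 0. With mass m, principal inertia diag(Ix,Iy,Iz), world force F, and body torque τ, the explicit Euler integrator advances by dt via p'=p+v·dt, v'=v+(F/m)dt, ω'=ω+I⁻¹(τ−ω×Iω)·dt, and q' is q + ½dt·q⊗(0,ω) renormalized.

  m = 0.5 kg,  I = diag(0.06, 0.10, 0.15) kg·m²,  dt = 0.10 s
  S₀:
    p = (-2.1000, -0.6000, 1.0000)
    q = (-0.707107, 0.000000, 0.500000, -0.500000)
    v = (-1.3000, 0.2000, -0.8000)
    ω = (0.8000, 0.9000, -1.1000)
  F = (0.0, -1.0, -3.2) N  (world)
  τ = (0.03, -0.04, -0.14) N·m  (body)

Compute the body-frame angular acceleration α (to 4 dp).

ω×(Iω) gyroscopic = (-0.0495, 0.0792, 0.0288)
angular accel α = (1.3250, -1.1920, -1.1253)

α = (1.3250, -1.1920, -1.1253)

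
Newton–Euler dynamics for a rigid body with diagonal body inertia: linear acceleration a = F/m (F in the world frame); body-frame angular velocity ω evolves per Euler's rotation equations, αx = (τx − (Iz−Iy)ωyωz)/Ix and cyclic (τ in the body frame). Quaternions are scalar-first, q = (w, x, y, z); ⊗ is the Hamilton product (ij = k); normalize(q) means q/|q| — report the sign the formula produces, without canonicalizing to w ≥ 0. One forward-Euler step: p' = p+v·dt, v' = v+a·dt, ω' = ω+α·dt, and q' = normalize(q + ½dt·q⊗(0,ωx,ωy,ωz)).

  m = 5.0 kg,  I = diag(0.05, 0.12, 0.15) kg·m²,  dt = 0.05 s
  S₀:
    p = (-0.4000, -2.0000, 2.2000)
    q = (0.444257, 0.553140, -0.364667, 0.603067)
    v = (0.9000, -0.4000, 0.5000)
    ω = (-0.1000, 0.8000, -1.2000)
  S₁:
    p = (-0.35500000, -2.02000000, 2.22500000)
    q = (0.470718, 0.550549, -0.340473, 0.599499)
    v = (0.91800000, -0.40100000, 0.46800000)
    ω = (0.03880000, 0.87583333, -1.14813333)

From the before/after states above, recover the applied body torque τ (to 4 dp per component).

ω₁ − ω₀ = (0.13880000, 0.07583333, 0.05186667)
gyro term ω₀×Iω₀ = (-0.0288, -0.0120, -0.0056)
τ = I·(Δω/dt) + ω₀×(Iω₀) = (0.1100, 0.1700, 0.1500)

τ = (0.1100, 0.1700, 0.1500)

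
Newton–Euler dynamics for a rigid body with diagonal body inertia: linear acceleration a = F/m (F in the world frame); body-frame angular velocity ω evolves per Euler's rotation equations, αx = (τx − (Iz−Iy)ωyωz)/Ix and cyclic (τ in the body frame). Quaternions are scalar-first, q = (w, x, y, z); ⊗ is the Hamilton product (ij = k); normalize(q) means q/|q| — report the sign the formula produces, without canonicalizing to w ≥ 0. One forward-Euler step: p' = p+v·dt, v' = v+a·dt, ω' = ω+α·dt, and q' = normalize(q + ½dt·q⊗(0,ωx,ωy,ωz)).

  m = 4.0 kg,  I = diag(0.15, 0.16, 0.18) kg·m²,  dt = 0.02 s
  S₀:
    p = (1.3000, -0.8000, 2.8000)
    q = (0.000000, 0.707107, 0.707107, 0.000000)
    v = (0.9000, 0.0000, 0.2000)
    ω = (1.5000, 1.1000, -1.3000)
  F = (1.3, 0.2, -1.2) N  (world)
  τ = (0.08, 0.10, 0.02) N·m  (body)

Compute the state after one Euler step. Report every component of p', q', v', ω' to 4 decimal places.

α = I⁻¹(τ − ω×Iω) = (0.7240, 0.2594, 0.0194)
ω + α·dt = (1.5145, 1.1052, -1.2996)
Hamilton product q⊗(0,ω) = (-1.8384782, -0.9192391, 0.9192391, -0.2828428)
updated quaternion q' = (-0.0184, 0.6977, 0.7161, -0.0028)
linear accel F/m = (0.3250, 0.0500, -0.3000)
p + v·dt = (1.3180, -0.8000, 2.8040)
new velocity v' = (0.9065, 0.0010, 0.1940)

p' = (1.3180, -0.8000, 2.8040)
q' = (-0.0184, 0.6977, 0.7161, -0.0028)
v' = (0.9065, 0.0010, 0.1940)
ω' = (1.5145, 1.1052, -1.2996)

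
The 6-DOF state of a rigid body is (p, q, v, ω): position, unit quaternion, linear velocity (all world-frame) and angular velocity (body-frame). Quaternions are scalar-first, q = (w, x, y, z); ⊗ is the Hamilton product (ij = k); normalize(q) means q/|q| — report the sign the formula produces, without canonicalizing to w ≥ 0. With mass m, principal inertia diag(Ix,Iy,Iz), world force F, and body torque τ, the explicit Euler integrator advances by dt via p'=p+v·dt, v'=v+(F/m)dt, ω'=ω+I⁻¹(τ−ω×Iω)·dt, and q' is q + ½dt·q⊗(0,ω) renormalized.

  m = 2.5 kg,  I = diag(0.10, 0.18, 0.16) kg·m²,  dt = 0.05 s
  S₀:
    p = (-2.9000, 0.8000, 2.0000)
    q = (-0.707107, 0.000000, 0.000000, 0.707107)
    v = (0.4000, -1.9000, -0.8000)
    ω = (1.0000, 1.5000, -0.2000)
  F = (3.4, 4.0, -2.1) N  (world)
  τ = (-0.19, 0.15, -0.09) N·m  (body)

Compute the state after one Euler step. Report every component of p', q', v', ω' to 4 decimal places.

a = F/m = (1.3600, 1.6000, -0.8400)
p + v·dt = (-2.8800, 0.7050, 1.9600)
v' = v + a·dt = (0.4680, -1.8200, -0.8420)
angular accel α = (-1.9600, 0.7667, -1.3125)
ω' = ω + α·dt = (0.9020, 1.5383, -0.2656)
Hamilton product q⊗(0,ω) = (0.1414214, -1.7677675, -0.3535535, 0.1414214)
updated quaternion q' = (-0.7028, -0.0441, -0.0088, 0.7099)

p' = (-2.8800, 0.7050, 1.9600)
q' = (-0.7028, -0.0441, -0.0088, 0.7099)
v' = (0.4680, -1.8200, -0.8420)
ω' = (0.9020, 1.5383, -0.2656)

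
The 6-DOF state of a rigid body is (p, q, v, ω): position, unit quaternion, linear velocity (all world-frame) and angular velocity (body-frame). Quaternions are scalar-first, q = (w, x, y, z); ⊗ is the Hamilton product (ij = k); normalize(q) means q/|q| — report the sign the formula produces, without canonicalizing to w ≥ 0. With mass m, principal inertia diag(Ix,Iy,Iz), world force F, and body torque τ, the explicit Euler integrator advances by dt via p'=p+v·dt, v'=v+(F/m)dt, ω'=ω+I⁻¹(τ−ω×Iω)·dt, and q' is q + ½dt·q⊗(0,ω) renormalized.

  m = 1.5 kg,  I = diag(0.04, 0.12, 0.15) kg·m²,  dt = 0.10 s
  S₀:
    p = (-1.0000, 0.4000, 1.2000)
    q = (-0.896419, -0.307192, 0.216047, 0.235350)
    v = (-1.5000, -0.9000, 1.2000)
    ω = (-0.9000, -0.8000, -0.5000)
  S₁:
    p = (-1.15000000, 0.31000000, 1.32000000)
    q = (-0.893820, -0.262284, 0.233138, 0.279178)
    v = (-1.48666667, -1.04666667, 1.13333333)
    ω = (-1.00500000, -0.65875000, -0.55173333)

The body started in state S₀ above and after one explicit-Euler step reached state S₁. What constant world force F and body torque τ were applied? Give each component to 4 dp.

velocity change Δv = (0.01333333, -0.14666667, -0.06666667)
applied force F = (0.2000, -2.2000, -1.0000)
ω₁ − ω₀ = (-0.10500000, 0.14125000, -0.05173333)
precession coupling = (0.0120, -0.0495, 0.0576)
τ = I·(Δω/dt) + ω₀×(Iω₀) = (-0.0300, 0.1200, -0.0200)

F = (0.2000, -2.2000, -1.0000)
τ = (-0.0300, 0.1200, -0.0200)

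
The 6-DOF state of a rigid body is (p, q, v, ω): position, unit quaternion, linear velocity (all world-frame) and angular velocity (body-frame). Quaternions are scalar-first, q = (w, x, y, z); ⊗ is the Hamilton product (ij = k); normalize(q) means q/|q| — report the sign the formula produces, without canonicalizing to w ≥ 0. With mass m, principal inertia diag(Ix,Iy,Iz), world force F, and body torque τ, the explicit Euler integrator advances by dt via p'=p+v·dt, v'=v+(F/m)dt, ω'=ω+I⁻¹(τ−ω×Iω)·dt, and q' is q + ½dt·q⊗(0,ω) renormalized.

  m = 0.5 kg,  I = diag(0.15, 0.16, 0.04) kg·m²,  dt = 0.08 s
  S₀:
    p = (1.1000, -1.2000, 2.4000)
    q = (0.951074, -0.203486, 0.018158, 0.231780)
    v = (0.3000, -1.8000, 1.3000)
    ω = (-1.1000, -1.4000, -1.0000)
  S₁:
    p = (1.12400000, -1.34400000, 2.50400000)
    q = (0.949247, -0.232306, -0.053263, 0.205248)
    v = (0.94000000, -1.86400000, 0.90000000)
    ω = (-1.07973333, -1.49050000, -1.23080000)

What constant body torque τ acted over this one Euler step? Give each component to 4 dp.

τ = (-0.1300, -0.0600, -0.1000)

Δω = ω₁−ω₀ = (0.02026667, -0.09050000, -0.23080000)
precession coupling = (-0.1680, 0.1210, 0.0154)
τ = I·(Δω/dt) + ω₀×(Iω₀) = (-0.1300, -0.0600, -0.1000)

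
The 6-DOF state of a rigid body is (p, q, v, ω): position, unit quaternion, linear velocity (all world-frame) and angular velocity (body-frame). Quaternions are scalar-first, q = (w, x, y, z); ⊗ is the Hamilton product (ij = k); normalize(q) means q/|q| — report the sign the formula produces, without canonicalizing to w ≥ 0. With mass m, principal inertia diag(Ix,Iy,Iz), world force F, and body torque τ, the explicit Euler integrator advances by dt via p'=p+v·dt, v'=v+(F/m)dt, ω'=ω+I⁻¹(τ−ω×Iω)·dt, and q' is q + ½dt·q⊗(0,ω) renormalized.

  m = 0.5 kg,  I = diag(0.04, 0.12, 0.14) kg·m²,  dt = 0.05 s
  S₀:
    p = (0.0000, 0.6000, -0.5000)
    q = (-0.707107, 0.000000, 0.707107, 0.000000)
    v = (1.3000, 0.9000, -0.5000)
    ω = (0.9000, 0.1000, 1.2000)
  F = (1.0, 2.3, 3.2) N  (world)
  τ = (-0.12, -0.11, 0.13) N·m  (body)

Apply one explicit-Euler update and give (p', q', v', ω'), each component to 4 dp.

p' = (0.0650, 0.6450, -0.5250)
q' = (-0.7084, 0.0053, 0.7048, -0.0371)
v' = (1.4000, 1.1300, -0.1800)
ω' = (0.7470, 0.0992, 1.2439)

p' = p + v·dt = (0.0650, 0.6450, -0.5250)
v + (F/m)dt = (1.4000, 1.1300, -0.1800)
α = I⁻¹(τ − ω×Iω) = (-3.0600, -0.0167, 0.8771)
ω + α·dt = (0.7470, 0.0992, 1.2439)
Hamilton product q⊗(0,ω) = (-0.0707107, 0.2121321, -0.0707107, -1.4849247)
q + ½dt·q⊗(0,ω), renormalized = (-0.7084, 0.0053, 0.7048, -0.0371)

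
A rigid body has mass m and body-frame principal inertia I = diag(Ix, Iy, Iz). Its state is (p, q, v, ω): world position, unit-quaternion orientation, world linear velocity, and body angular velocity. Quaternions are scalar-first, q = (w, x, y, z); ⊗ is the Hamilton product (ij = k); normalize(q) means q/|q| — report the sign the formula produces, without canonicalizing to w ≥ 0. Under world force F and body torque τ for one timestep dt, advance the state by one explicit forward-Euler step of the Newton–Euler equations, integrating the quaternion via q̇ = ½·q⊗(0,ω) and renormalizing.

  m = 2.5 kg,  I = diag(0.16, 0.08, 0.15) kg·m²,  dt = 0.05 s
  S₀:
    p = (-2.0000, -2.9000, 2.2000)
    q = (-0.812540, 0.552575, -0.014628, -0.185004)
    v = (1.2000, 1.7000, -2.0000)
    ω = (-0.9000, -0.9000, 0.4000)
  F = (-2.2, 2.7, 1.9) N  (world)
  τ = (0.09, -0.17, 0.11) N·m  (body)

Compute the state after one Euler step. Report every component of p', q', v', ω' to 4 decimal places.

ω×(Iω) gyroscopic = (-0.0252, -0.0036, -0.0648)
α = I⁻¹(τ − ω×Iω) = (0.7200, -2.0800, 1.1653)
ω + α·dt = (-0.8640, -1.0040, 0.4583)
2q̇ = q⊗(0,ω) = (0.5581539, 0.5589312, 0.6767596, -0.8354987)
q' = normalize(q + ½dt·q⊗(0,ω)) = (-0.7981, 0.5662, 0.0023, -0.2058)
linear accel F/m = (-0.8800, 1.0800, 0.7600)
p + v·dt = (-1.9400, -2.8150, 2.1000)
v' = v + a·dt = (1.1560, 1.7540, -1.9620)

p' = (-1.9400, -2.8150, 2.1000)
q' = (-0.7981, 0.5662, 0.0023, -0.2058)
v' = (1.1560, 1.7540, -1.9620)
ω' = (-0.8640, -1.0040, 0.4583)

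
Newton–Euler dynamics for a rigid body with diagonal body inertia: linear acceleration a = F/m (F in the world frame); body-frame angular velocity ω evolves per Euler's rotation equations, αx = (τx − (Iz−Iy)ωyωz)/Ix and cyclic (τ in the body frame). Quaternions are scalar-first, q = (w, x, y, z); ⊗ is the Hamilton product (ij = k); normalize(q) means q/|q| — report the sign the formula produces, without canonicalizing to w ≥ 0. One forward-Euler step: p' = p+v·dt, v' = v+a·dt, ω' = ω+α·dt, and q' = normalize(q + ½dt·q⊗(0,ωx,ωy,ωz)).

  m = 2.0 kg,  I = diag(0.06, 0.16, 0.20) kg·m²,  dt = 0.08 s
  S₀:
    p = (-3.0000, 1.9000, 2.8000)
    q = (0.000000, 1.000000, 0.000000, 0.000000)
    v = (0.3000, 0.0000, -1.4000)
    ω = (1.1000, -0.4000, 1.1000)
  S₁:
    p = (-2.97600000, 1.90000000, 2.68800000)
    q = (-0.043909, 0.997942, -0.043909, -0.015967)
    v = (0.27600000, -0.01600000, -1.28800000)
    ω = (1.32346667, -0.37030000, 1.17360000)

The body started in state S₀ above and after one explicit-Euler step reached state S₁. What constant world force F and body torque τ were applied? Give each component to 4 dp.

velocity change Δv = (-0.02400000, -0.01600000, 0.11200000)
m·(v₁−v₀)/dt = (-0.6000, -0.4000, 2.8000)
ω₁ − ω₀ = (0.22346667, 0.02970000, 0.07360000)
ω₀×(Iω₀) = (-0.0176, -0.1694, -0.0440)
τ = I·(Δω/dt) + ω₀×(Iω₀) = (0.1500, -0.1100, 0.1400)

F = (-0.6000, -0.4000, 2.8000)
τ = (0.1500, -0.1100, 0.1400)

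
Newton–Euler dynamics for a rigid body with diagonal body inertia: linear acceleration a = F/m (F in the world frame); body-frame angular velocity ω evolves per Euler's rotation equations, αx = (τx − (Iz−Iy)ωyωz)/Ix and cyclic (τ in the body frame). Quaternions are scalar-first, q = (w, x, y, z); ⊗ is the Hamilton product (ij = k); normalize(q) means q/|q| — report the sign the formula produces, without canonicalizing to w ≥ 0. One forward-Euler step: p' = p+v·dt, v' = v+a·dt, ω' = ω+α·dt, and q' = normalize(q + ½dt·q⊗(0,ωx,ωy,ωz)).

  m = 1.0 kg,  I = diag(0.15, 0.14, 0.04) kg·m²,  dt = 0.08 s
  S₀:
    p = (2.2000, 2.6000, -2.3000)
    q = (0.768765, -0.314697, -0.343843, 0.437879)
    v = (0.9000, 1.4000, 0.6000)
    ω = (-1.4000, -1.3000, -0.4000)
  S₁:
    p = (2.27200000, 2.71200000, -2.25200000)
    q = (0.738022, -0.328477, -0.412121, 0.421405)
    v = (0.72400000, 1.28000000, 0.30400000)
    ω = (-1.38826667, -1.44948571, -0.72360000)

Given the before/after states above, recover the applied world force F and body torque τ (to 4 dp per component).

rate change Δω = (0.01173333, -0.14948571, -0.32360000)
precession coupling = (-0.0520, 0.0616, -0.0182)
τ = I·(Δω/dt) + ω₀×(Iω₀) = (-0.0300, -0.2000, -0.1800)
v₁ − v₀ = (-0.17600000, -0.12000000, -0.29600000)
F = m·Δv/dt = (-2.2000, -1.5000, -3.7000)

F = (-2.2000, -1.5000, -3.7000)
τ = (-0.0300, -0.2000, -0.1800)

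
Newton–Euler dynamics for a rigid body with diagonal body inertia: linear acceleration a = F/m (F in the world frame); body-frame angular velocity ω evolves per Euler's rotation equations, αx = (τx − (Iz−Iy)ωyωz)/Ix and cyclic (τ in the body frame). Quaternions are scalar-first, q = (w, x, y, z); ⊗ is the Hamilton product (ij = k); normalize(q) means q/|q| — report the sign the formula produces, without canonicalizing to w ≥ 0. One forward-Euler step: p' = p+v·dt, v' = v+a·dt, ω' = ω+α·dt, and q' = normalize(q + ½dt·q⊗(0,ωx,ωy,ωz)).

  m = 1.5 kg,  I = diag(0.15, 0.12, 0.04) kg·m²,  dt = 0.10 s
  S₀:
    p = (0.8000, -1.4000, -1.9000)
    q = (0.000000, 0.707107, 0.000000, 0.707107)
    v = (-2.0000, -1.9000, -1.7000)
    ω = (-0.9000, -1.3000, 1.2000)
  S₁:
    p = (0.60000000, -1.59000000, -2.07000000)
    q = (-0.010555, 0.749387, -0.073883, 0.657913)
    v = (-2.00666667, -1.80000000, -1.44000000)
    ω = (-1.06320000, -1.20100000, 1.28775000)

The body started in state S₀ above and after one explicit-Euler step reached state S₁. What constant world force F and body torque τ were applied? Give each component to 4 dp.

F = (-0.1000, 1.5000, 3.9000)
τ = (-0.1200, 0.0000, 0.0000)

Δω = ω₁−ω₀ = (-0.16320000, 0.09900000, 0.08775000)
τ = I·(Δω/dt) + ω₀×(Iω₀) = (-0.1200, 0.0000, 0.0000)
Δv = v₁−v₀ = (-0.00666667, 0.10000000, 0.26000000)
F = m·Δv/dt = (-0.1000, 1.5000, 3.9000)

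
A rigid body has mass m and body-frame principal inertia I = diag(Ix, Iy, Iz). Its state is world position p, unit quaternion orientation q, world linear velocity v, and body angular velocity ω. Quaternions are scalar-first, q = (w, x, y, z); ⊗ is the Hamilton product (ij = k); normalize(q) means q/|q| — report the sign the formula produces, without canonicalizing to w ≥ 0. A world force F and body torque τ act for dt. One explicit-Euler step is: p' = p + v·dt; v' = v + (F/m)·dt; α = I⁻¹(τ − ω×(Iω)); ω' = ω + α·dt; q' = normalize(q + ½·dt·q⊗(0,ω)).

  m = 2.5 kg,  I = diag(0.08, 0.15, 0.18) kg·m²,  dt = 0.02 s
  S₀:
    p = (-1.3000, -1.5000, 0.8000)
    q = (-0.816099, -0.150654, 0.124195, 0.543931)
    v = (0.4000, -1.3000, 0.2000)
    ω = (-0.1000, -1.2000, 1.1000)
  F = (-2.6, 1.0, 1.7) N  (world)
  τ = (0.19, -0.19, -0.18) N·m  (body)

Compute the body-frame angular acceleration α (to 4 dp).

ω×(Iω) gyroscopic = (-0.0396, 0.0110, 0.0084)
α = I⁻¹(τ − ω×Iω) = (2.8700, -1.3400, -1.0467)

α = (2.8700, -1.3400, -1.0467)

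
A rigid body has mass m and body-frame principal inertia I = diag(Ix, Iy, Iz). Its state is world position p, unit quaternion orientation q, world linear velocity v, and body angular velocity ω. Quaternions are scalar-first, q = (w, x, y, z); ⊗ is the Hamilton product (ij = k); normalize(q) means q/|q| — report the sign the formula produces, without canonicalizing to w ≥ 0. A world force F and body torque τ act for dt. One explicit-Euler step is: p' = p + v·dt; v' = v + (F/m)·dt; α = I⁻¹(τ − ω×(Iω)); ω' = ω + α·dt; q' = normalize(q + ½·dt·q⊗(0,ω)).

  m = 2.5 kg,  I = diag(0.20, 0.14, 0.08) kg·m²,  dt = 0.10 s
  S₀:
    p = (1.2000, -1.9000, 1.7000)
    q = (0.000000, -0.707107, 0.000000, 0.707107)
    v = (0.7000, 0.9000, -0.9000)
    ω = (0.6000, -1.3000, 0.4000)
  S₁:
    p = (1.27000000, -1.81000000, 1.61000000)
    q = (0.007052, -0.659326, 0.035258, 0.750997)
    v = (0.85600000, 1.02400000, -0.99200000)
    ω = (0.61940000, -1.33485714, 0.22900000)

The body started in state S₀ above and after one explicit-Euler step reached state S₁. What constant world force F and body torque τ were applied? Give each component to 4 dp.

F = (3.9000, 3.1000, -2.3000)
τ = (0.0700, -0.0200, -0.0900)

Δv = v₁−v₀ = (0.15600000, 0.12400000, -0.09200000)
F = m·Δv/dt = (3.9000, 3.1000, -2.3000)
ω₁ − ω₀ = (0.01940000, -0.03485714, -0.17100000)
I·α + gyro = (0.0700, -0.0200, -0.0900)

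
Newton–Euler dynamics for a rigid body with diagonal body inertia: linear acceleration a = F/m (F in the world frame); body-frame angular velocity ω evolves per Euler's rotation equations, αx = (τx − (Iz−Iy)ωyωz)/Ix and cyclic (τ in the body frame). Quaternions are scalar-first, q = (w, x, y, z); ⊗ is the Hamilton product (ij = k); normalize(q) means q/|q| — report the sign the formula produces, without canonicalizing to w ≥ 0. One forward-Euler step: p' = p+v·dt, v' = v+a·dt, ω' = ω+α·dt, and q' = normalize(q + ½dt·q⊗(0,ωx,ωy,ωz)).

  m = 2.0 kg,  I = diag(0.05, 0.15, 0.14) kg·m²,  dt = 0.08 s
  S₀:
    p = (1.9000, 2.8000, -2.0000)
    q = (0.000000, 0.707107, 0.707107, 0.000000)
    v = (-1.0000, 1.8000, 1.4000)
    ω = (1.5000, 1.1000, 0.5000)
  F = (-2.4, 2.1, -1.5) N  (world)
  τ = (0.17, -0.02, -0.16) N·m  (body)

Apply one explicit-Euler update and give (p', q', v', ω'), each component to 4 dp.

α = I⁻¹(τ − ω×Iω) = (3.5100, 0.3167, -2.3214)
new body rate ω' = (1.7808, 1.1253, 0.3143)
2q̇ = q⊗(0,ω) = (-1.8384782, 0.3535535, -0.3535535, -0.2828428)
q' = normalize(q + ½dt·q⊗(0,ω)) = (-0.0733, 0.7191, 0.6909, -0.0113)
a = (-1.2000, 1.0500, -0.7500)
p' = p + v·dt = (1.8200, 2.9440, -1.8880)
new velocity v' = (-1.0960, 1.8840, 1.3400)

p' = (1.8200, 2.9440, -1.8880)
q' = (-0.0733, 0.7191, 0.6909, -0.0113)
v' = (-1.0960, 1.8840, 1.3400)
ω' = (1.7808, 1.1253, 0.3143)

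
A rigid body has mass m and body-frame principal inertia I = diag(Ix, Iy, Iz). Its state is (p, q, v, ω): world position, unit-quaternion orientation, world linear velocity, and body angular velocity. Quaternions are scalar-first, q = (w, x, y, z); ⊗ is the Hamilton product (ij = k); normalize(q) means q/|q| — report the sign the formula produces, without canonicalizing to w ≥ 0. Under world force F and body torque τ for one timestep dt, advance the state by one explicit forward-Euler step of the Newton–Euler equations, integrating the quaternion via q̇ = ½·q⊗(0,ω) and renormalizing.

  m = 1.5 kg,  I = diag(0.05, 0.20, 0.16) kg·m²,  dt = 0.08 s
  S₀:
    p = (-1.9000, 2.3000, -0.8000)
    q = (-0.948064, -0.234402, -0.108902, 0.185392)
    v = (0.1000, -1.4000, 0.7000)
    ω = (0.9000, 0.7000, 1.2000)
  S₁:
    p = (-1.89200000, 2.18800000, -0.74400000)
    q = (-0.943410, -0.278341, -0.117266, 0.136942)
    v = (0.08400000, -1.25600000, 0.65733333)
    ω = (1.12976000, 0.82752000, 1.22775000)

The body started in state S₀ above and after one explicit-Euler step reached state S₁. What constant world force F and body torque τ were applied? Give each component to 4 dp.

rate change Δω = (0.22976000, 0.12752000, 0.02775000)
applied torque τ = (0.1100, 0.2000, 0.1500)
velocity change Δv = (-0.01600000, 0.14400000, -0.04266667)
applied force F = (-0.3000, 2.7000, -0.8000)

F = (-0.3000, 2.7000, -0.8000)
τ = (0.1100, 0.2000, 0.1500)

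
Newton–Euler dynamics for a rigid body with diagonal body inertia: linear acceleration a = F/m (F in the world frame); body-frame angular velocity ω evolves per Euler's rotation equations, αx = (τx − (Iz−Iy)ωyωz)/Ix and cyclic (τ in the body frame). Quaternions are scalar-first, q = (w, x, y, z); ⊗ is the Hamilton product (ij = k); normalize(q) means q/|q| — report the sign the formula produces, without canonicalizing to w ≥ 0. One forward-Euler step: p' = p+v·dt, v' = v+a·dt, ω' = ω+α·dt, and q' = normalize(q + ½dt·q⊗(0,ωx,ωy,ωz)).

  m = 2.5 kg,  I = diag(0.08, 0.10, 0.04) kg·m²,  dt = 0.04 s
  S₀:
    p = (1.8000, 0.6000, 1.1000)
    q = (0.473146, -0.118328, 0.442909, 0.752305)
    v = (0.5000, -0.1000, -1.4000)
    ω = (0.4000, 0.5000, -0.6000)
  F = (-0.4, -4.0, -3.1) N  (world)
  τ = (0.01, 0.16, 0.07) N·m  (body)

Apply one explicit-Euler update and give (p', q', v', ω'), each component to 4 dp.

precession coupling ω×(Iω) = (0.0180, -0.0096, 0.0040)
(τ − ω×Iω)/I = (-0.1000, 1.6960, 1.6500)
ω' = ω + α·dt = (0.3960, 0.5678, -0.5340)
2q̇ = q⊗(0,ω) = (0.2772597, -0.4526395, 0.4664982, -0.5202152)
q' = normalize(q + ½dt·q⊗(0,ω)) = (0.4786, -0.1274, 0.4522, 0.7418)
a = F/m = (-0.1600, -1.6000, -1.2400)
p + v·dt = (1.8200, 0.5960, 1.0440)
v + (F/m)dt = (0.4936, -0.1640, -1.4496)

p' = (1.8200, 0.5960, 1.0440)
q' = (0.4786, -0.1274, 0.4522, 0.7418)
v' = (0.4936, -0.1640, -1.4496)
ω' = (0.3960, 0.5678, -0.5340)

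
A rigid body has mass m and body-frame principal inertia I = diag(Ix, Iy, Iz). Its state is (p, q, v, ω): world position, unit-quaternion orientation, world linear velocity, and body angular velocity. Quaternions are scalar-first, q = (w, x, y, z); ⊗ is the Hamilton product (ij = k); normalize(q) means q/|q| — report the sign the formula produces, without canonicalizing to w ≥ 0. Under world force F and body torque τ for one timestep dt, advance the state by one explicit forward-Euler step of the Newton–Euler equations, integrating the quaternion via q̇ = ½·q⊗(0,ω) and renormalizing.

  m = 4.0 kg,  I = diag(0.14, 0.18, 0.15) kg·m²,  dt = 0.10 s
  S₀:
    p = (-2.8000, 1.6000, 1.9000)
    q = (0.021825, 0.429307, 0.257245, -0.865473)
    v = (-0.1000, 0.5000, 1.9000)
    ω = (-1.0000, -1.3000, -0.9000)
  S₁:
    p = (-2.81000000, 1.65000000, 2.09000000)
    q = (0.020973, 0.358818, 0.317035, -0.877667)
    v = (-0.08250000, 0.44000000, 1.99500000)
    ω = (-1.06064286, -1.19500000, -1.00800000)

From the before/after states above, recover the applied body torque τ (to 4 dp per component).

τ = (-0.1200, 0.1800, -0.1100)

ω₁ − ω₀ = (-0.06064286, 0.10500000, -0.10800000)
gyro term ω₀×Iω₀ = (-0.0351, -0.0090, 0.0520)
τ = I·(Δω/dt) + ω₀×(Iω₀) = (-0.1200, 0.1800, -0.1100)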